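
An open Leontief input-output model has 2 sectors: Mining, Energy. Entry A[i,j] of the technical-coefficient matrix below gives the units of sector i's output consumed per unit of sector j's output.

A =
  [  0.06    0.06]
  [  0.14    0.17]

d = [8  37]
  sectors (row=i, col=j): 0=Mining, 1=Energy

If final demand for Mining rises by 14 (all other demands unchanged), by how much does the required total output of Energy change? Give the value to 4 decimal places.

Form M = I − A:
  [  0.94   -0.06]
  [ -0.14    0.83]
Leontief inverse L = M⁻¹:
  [  1.0754    0.0777]
  [  0.1814    1.2179]
Total output x = L · d:
  x_0 = 1.0754·8 + 0.0777·37 = 11.4797
  x_1 = 0.1814·8 + 1.2179·37 = 46.5146
Δx_1 = L[1,0] · Δd_0 = 0.1814 · 14 = 2.5395

2.5395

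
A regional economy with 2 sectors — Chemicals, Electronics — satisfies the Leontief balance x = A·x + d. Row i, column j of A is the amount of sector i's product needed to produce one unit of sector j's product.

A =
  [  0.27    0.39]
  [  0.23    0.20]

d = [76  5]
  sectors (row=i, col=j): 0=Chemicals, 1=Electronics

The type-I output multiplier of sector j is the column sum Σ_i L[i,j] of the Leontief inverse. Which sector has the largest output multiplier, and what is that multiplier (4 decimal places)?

Form M = I − A:
  [  0.73   -0.39]
  [ -0.23    0.80]
Leontief inverse L = M⁻¹:
  [  1.6185    0.7890]
  [  0.4653    1.4768]
Total output x = L · d:
  x_0 = 1.6185·76 + 0.7890·5 = 126.9472
  x_1 = 0.4653·76 + 1.4768·5 = 42.7473
Output multipliers (column sums of L):
  Chemicals: 2.0838
  Electronics: 2.2658

Electronics (2.2658)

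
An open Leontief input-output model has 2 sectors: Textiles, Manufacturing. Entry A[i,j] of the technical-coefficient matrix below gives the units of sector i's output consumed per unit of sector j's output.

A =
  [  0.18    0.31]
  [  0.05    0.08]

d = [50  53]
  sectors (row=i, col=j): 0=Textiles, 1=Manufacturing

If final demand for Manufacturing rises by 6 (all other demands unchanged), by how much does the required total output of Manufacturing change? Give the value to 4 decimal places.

Form M = I − A:
  [  0.82   -0.31]
  [ -0.05    0.92]
Leontief inverse L = M⁻¹:
  [  1.2451    0.4195]
  [  0.0677    1.1098]
Total output x = L · d:
  x_0 = 1.2451·50 + 0.4195·53 = 84.4905
  x_1 = 0.0677·50 + 1.1098·53 = 62.2006
Δx_1 = L[1,1] · Δd_1 = 1.1098 · 6 = 6.6585

6.6585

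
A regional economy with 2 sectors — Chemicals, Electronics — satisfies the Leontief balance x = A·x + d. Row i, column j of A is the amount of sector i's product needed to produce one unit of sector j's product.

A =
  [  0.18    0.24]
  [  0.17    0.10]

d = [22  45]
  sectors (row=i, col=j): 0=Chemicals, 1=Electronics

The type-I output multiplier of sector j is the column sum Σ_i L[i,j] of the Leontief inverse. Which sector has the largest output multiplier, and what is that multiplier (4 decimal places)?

Form M = I − A:
  [  0.82   -0.24]
  [ -0.17    0.90]
Leontief inverse L = M⁻¹:
  [  1.2909    0.3442]
  [  0.2438    1.1761]
Total output x = L · d:
  x_0 = 1.2909·22 + 0.3442·45 = 43.8898
  x_1 = 0.2438·22 + 1.1761·45 = 58.2903
Output multipliers (column sums of L):
  Chemicals: 1.5347
  Electronics: 1.5204

Chemicals (1.5347)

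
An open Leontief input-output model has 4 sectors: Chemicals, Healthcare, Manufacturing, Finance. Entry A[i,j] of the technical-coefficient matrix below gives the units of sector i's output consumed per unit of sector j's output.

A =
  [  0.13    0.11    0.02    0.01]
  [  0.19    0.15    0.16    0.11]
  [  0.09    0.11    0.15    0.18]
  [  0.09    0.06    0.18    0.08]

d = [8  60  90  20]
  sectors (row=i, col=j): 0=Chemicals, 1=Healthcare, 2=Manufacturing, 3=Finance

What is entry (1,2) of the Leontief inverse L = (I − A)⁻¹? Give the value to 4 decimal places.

Form M = I − A:
  [  0.87   -0.11   -0.02   -0.01]
  [ -0.19    0.85   -0.16   -0.11]
  [ -0.09   -0.11    0.85   -0.18]
  [ -0.09   -0.06   -0.18    0.92]
Leontief inverse L = M⁻¹:
  [  1.1980    0.1673    0.0696    0.0466]
  [  0.3301    1.2720    0.2923    0.2129]
  [  0.2075    0.2122    1.2802    0.2781]
  [  0.1793    0.1408    0.2763    1.1598]
Total output x = L · d:
  x_0 = 1.1980·8 + 0.1673·60 + 0.0696·90 + 0.0466·20 = 26.8169
  x_1 = 0.3301·8 + 1.2720·60 + 0.2923·90 + 0.2129·20 = 109.5255
  x_2 = 0.2075·8 + 0.2122·60 + 1.2802·90 + 0.2781·20 = 135.1677
  x_3 = 0.1793·8 + 0.1408·60 + 0.2763·90 + 1.1598·20 = 57.9513

L[1,2] = 0.2923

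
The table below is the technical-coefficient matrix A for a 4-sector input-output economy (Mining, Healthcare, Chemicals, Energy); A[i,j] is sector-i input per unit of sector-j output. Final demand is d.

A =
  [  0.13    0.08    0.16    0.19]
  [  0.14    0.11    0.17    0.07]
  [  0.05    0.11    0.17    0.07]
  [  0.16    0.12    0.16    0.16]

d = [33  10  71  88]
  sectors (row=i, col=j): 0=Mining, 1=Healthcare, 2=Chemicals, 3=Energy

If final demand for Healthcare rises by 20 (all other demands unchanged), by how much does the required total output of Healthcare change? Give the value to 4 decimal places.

Form M = I − A:
  [  0.87   -0.08   -0.16   -0.19]
  [ -0.14    0.89   -0.17   -0.07]
  [ -0.05   -0.11    0.83   -0.07]
  [ -0.16   -0.12   -0.16    0.84]
Leontief inverse L = M⁻¹:
  [  1.2628    0.2013    0.3486    0.3315]
  [  0.2480    1.2118    0.3316    0.1847]
  [  0.1344    0.1937    1.3002    0.1549]
  [  0.3016    0.2483    0.3614    1.3095]
Total output x = L · d:
  x_0 = 1.2628·33 + 0.2013·10 + 0.3486·71 + 0.3315·88 = 97.6005
  x_1 = 0.2480·33 + 1.2118·10 + 0.3316·71 + 0.1847·88 = 60.1029
  x_2 = 0.1344·33 + 0.1937·10 + 1.3002·71 + 0.1549·88 = 112.3188
  x_3 = 0.3016·33 + 0.2483·10 + 0.3614·71 + 1.3095·88 = 153.3327
Δx_1 = L[1,1] · Δd_1 = 1.2118 · 20 = 24.2357

24.2357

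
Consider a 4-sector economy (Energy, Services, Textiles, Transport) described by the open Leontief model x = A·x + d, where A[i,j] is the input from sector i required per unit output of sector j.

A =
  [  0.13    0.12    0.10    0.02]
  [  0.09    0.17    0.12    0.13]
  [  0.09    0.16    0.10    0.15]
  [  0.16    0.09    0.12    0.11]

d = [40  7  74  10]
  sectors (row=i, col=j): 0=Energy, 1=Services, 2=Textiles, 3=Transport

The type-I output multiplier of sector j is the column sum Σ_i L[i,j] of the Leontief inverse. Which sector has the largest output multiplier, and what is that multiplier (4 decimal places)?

Services (2.0188)

Form M = I − A:
  [  0.87   -0.12   -0.10   -0.02]
  [ -0.09    0.83   -0.12   -0.13]
  [ -0.09   -0.16    0.90   -0.15]
  [ -0.16   -0.09   -0.12    0.89]
Leontief inverse L = M⁻¹:
  [  1.2063    0.2177    0.1748    0.0884]
  [  0.2012    1.3030    0.2272    0.2331]
  [  0.2004    0.2884    1.2051    0.2497]
  [  0.2642    0.2098    0.2169    1.1967]
Total output x = L · d:
  x_0 = 1.2063·40 + 0.2177·7 + 0.1748·74 + 0.0884·10 = 63.5970
  x_1 = 0.2012·40 + 1.3030·7 + 0.2272·74 + 0.2331·10 = 36.3089
  x_2 = 0.2004·40 + 0.2884·7 + 1.2051·74 + 0.2497·10 = 101.7127
  x_3 = 0.2642·40 + 0.2098·7 + 0.2169·74 + 1.1967·10 = 40.0549
Output multipliers (column sums of L):
  Energy: 1.8721
  Services: 2.0188
  Textiles: 1.8240
  Transport: 1.7680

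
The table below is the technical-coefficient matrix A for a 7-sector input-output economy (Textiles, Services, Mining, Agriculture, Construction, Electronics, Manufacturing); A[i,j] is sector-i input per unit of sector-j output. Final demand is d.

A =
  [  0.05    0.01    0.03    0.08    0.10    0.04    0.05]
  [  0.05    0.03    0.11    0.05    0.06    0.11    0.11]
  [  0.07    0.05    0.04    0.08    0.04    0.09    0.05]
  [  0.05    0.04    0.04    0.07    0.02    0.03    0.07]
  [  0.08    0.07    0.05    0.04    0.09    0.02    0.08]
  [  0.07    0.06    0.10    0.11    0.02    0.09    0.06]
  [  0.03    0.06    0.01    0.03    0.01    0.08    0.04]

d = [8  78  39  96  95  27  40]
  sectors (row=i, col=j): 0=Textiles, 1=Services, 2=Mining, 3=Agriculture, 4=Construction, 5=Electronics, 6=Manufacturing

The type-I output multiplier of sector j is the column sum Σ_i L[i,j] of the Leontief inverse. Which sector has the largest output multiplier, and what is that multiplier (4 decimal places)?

Form M = I − A:
  [  0.95   -0.01   -0.03   -0.08   -0.10   -0.04   -0.05]
  [ -0.05    0.97   -0.11   -0.05   -0.06   -0.11   -0.11]
  [ -0.07   -0.05    0.96   -0.08   -0.04   -0.09   -0.05]
  [ -0.05   -0.04   -0.04    0.93   -0.02   -0.03   -0.07]
  [ -0.08   -0.07   -0.05   -0.04    0.91   -0.02   -0.08]
  [ -0.07   -0.06   -0.10   -0.11   -0.02    0.91   -0.06]
  [ -0.03   -0.06   -0.01   -0.03   -0.01   -0.08    0.96]
Leontief inverse L = M⁻¹:
  [  1.0841    0.0383    0.0584    0.1173    0.1294    0.0725    0.0878]
  [  0.0993    1.0719    0.1548    0.1089    0.0963    0.1692    0.1626]
  [  0.1096    0.0815    1.0786    0.1288    0.0717    0.1355    0.0951]
  [  0.0778    0.0631    0.0656    1.1037    0.0424    0.0639    0.1027]
  [  0.1198    0.1023    0.0857    0.0834    1.1272    0.0647    0.1265]
  [  0.1176    0.0977    0.1455    0.1696    0.0560    1.1471    0.1136]
  [  0.0547    0.0802    0.0378    0.0613    0.0285    0.1125    1.0696]
Total output x = L · d:
  x_0 = 1.0841·8 + 0.0383·78 + 0.0584·39 + 0.1173·96 + 0.1294·95 + 0.0725·27 + 0.0878·40 = 42.9504
  x_1 = 0.0993·8 + 1.0719·78 + 0.1548·39 + 0.1089·96 + 0.0963·95 + 0.1692·27 + 0.1626·40 = 121.1130
  x_2 = 0.1096·8 + 0.0815·78 + 1.0786·39 + 0.1288·96 + 0.0717·95 + 0.1355·27 + 0.0951·40 = 75.9305
  x_3 = 0.0778·8 + 0.0631·78 + 0.0656·39 + 1.1037·96 + 0.0424·95 + 0.0639·27 + 0.1027·40 = 123.9081
  x_4 = 0.1198·8 + 0.1023·78 + 0.0857·39 + 0.0834·96 + 1.1272·95 + 0.0647·27 + 0.1265·40 = 134.1767
  x_5 = 0.1176·8 + 0.0977·78 + 0.1455·39 + 0.1696·96 + 0.0560·95 + 1.1471·27 + 0.1136·40 = 71.3571
  x_6 = 0.0547·8 + 0.0802·78 + 0.0378·39 + 0.0613·96 + 0.0285·95 + 0.1125·27 + 1.0696·40 = 62.5856
Output multipliers (column sums of L):
  Textiles: 1.6628
  Services: 1.5349
  Mining: 1.6264
  Agriculture: 1.7730
  Construction: 1.5514
  Electronics: 1.7655
  Manufacturing: 1.7578

Agriculture (1.7730)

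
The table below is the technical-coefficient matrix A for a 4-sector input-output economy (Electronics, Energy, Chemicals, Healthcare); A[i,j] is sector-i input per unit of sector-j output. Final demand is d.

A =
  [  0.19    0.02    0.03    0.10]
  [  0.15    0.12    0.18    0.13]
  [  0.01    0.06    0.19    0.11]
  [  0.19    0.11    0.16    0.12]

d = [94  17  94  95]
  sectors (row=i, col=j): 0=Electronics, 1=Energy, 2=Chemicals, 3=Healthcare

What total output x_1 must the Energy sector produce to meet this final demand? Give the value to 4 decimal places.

Form M = I − A:
  [  0.81   -0.02   -0.03   -0.10]
  [ -0.15    0.88   -0.18   -0.13]
  [ -0.01   -0.06    0.81   -0.11]
  [ -0.19   -0.11   -0.16    0.88]
Leontief inverse L = M⁻¹:
  [  1.2851    0.0563    0.0929    0.1660]
  [  0.2841    1.1962    0.3257    0.2497]
  [  0.0814    0.1141    1.3002    0.1886]
  [  0.3278    0.1824    0.2972    1.2377]
Total output x = L · d:
  x_0 = 1.2851·94 + 0.0563·17 + 0.0929·94 + 0.1660·95 = 146.2498
  x_1 = 0.2841·94 + 1.1962·17 + 0.3257·94 + 0.2497·95 = 101.3803
  x_2 = 0.0814·94 + 0.1141·17 + 1.3002·94 + 0.1886·95 = 149.7313
  x_3 = 0.3278·94 + 0.1824·17 + 0.2972·94 + 1.2377·95 = 179.4276

101.3803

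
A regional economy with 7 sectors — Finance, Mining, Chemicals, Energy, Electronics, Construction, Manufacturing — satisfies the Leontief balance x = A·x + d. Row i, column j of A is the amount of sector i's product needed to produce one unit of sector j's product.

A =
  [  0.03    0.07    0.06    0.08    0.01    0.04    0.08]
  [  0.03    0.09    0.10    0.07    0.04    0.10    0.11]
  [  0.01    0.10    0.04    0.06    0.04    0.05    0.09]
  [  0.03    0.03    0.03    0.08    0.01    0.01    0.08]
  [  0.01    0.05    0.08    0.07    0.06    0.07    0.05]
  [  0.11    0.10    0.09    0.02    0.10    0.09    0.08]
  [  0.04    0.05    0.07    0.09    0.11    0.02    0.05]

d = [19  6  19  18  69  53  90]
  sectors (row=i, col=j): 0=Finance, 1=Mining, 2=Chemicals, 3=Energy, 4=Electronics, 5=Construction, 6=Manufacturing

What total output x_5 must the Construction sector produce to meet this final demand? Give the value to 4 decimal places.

Form M = I − A:
  [  0.97   -0.07   -0.06   -0.08   -0.01   -0.04   -0.08]
  [ -0.03    0.91   -0.10   -0.07   -0.04   -0.10   -0.11]
  [ -0.01   -0.10    0.96   -0.06   -0.04   -0.05   -0.09]
  [ -0.03   -0.03   -0.03    0.92   -0.01   -0.01   -0.08]
  [ -0.01   -0.05   -0.08   -0.07    0.94   -0.07   -0.05]
  [ -0.11   -0.10   -0.09   -0.02   -0.10    0.91   -0.08]
  [ -0.04   -0.05   -0.07   -0.09   -0.11   -0.02    0.95]
Leontief inverse L = M⁻¹:
  [  1.0534    0.1138    0.1016    0.1246    0.0446    0.0721    0.1304]
  [  0.0675    1.1588    0.1649    0.1335    0.0963    0.1523    0.1846]
  [  0.0359    0.1479    1.0881    0.1074    0.0803    0.0881    0.1439]
  [  0.0451    0.0578    0.0574    1.1133    0.0336    0.0288    0.1139]
  [  0.0356    0.0980    0.1251    0.1147    1.0983    0.1072    0.1027]
  [  0.1487    0.1763    0.1633    0.0898    0.1582    1.1505    0.1612]
  [  0.0621    0.0972    0.1165    0.1408    0.1466    0.0569    1.1045]
Total output x = L · d:
  x_0 = 1.0534·19 + 0.1138·6 + 0.1016·19 + 0.1246·18 + 0.0446·69 + 0.0721·53 + 0.1304·90 = 43.5053
  x_1 = 0.0675·19 + 1.1588·6 + 0.1649·19 + 0.1335·18 + 0.0963·69 + 0.1523·53 + 0.1846·90 = 45.1007
  x_2 = 0.0359·19 + 0.1479·6 + 1.0881·19 + 0.1074·18 + 0.0803·69 + 0.0881·53 + 0.1439·90 = 47.3456
  x_3 = 0.0451·19 + 0.0578·6 + 0.0574·19 + 1.1133·18 + 0.0336·69 + 0.0288·53 + 0.1139·90 = 36.4309
  x_4 = 0.0356·19 + 0.0980·6 + 0.1251·19 + 0.1147·18 + 1.0983·69 + 0.1072·53 + 0.1027·90 = 96.4152
  x_5 = 0.1487·19 + 0.1763·6 + 0.1633·19 + 0.0898·18 + 0.1582·69 + 1.1505·53 + 0.1612·90 = 95.0006
  x_6 = 0.0621·19 + 0.0972·6 + 0.1165·19 + 0.1408·18 + 0.1466·69 + 0.0569·53 + 1.1045·90 = 119.0462

95.0006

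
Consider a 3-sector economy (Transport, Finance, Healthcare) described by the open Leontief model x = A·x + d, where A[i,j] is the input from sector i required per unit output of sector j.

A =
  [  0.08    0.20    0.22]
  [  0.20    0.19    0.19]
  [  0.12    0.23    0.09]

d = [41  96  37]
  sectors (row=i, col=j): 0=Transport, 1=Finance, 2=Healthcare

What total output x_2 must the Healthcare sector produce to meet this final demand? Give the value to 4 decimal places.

Form M = I − A:
  [  0.92   -0.20   -0.22]
  [ -0.20    0.81   -0.19]
  [ -0.12   -0.23    0.91]
Leontief inverse L = M⁻¹:
  [  1.2262    0.4113    0.3823]
  [  0.3622    1.4339    0.3869]
  [  0.2532    0.4166    1.2471]
Total output x = L · d:
  x_0 = 1.2262·41 + 0.4113·96 + 0.3823·37 = 103.9118
  x_1 = 0.3622·41 + 1.4339·96 + 0.3869·37 = 166.8173
  x_2 = 0.2532·41 + 0.4166·96 + 1.2471·37 = 96.5246

96.5246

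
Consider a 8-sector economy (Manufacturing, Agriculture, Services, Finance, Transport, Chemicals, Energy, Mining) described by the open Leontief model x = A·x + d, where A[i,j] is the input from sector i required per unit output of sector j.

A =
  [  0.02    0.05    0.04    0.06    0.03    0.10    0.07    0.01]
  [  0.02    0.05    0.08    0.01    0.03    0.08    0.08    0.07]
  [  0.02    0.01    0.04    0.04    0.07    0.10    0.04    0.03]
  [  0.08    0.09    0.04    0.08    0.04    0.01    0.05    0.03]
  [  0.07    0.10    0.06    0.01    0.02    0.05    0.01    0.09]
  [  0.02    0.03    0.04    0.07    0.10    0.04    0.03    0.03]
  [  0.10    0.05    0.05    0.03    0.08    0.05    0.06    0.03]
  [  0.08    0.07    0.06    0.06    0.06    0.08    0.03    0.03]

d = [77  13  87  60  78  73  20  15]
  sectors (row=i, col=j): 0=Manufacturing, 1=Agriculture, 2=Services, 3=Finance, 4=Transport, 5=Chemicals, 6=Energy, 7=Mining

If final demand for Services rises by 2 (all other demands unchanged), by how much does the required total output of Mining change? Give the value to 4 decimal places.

Form M = I − A:
  [  0.98   -0.05   -0.04   -0.06   -0.03   -0.10   -0.07   -0.01]
  [ -0.02    0.95   -0.08   -0.01   -0.03   -0.08   -0.08   -0.07]
  [ -0.02   -0.01    0.96   -0.04   -0.07   -0.10   -0.04   -0.03]
  [ -0.08   -0.09   -0.04    0.92   -0.04   -0.01   -0.05   -0.03]
  [ -0.07   -0.10   -0.06   -0.01    0.98   -0.05   -0.01   -0.09]
  [ -0.02   -0.03   -0.04   -0.07   -0.10    0.96   -0.03   -0.03]
  [ -0.10   -0.05   -0.05   -0.03   -0.08   -0.05    0.94   -0.03]
  [ -0.08   -0.07   -0.06   -0.06   -0.06   -0.08   -0.03    0.97]
Leontief inverse L = M⁻¹:
  [  1.0515    0.0839    0.0718    0.0893    0.0678    0.1366    0.0995    0.0355]
  [  0.0550    1.0854    0.1162    0.0409    0.0729    0.1265    0.1115    0.0979]
  [  0.0493    0.0427    1.0689    0.0671    0.1041    0.1340    0.0635    0.0545]
  [  0.1150    0.1306    0.0771    1.1109    0.0747    0.0558    0.0865    0.0587]
  [  0.0996    0.1354    0.0969    0.0403    1.0570    0.0993    0.0434    0.1175]
  [  0.0523    0.0675    0.0713    0.0961    0.1305    1.0756    0.0553    0.0577]
  [  0.1360    0.0918    0.0884    0.0623    0.1192    0.1000    1.0952    0.0607]
  [  0.1155    0.1127    0.0998    0.0955    0.1017    0.1301    0.0666    1.0618]
Total output x = L · d:
  x_0 = 1.0515·77 + 0.0839·13 + 0.0718·87 + 0.0893·60 + 0.0678·78 + 0.1366·73 + 0.0995·20 + 0.0355·15 = 111.4470
  x_1 = 0.0550·77 + 1.0854·13 + 0.1162·87 + 0.0409·60 + 0.0729·78 + 0.1265·73 + 0.1115·20 + 0.0979·15 = 49.5221
  x_2 = 0.0493·77 + 0.0427·13 + 1.0689·87 + 0.0671·60 + 0.1041·78 + 0.1340·73 + 0.0635·20 + 0.0545·15 = 121.3561
  x_3 = 0.1150·77 + 0.1306·13 + 0.0771·87 + 1.1109·60 + 0.0747·78 + 0.0558·73 + 0.0865·20 + 0.0587·15 = 96.4301
  x_4 = 0.0996·77 + 0.1354·13 + 0.0969·87 + 0.0403·60 + 1.0570·78 + 0.0993·73 + 0.0434·20 + 0.1175·15 = 112.6054
  x_5 = 0.0523·77 + 0.0675·13 + 0.0713·87 + 0.0961·60 + 0.1305·78 + 1.0756·73 + 0.0553·20 + 0.0577·15 = 107.5402
  x_6 = 0.1360·77 + 0.0918·13 + 0.0884·87 + 0.0623·60 + 0.1192·78 + 0.1000·73 + 1.0952·20 + 0.0607·15 = 62.5011
  x_7 = 0.1155·77 + 0.1127·13 + 0.0998·87 + 0.0955·60 + 0.1017·78 + 0.1301·73 + 0.0666·20 + 1.0618·15 = 59.4681
Δx_7 = L[7,2] · Δd_2 = 0.0998 · 2 = 0.1996

0.1996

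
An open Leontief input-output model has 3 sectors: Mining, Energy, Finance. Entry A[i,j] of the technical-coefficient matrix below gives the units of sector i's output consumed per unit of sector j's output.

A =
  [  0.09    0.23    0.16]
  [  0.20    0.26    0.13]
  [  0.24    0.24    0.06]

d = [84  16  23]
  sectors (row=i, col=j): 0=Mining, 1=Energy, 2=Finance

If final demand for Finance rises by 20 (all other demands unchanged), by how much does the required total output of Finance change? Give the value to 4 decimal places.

24.2196

Form M = I − A:
  [  0.91   -0.23   -0.16]
  [ -0.20    0.74   -0.13]
  [ -0.24   -0.24    0.94]
Leontief inverse L = M⁻¹:
  [  1.2824    0.4914    0.2862]
  [  0.4231    1.5769    0.2901]
  [  0.4354    0.5281    1.2110]
Total output x = L · d:
  x_0 = 1.2824·84 + 0.4914·16 + 0.2862·23 = 122.1677
  x_1 = 0.4231·84 + 1.5769·16 + 0.2901·23 = 67.4430
  x_2 = 0.4354·84 + 0.5281·16 + 1.2110·23 = 72.8793
Δx_2 = L[2,2] · Δd_2 = 1.2110 · 20 = 24.2196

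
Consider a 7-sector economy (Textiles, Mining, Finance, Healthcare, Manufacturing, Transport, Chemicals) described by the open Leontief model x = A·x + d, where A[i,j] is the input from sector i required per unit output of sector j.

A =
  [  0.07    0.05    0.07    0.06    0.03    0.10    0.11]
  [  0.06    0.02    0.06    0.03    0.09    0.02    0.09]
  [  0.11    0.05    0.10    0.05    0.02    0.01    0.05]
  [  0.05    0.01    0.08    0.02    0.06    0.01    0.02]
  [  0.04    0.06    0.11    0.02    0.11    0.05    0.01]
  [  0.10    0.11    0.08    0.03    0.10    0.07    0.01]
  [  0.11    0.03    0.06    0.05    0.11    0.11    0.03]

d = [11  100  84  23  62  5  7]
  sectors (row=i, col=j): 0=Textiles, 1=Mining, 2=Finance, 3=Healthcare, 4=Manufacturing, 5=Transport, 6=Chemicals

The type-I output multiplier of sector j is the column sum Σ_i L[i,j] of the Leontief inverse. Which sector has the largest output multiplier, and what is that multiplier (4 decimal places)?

Finance (1.9745)

Form M = I − A:
  [  0.93   -0.05   -0.07   -0.06   -0.03   -0.10   -0.11]
  [ -0.06    0.98   -0.06   -0.03   -0.09   -0.02   -0.09]
  [ -0.11   -0.05    0.90   -0.05   -0.02   -0.01   -0.05]
  [ -0.05   -0.01   -0.08    0.98   -0.06   -0.01   -0.02]
  [ -0.04   -0.06   -0.11   -0.02    0.89   -0.05   -0.01]
  [ -0.10   -0.11   -0.08   -0.03   -0.10    0.93   -0.01]
  [ -0.11   -0.03   -0.06   -0.05   -0.11   -0.11    0.97]
Leontief inverse L = M⁻¹:
  [  1.1404    0.0932    0.1379    0.0938    0.0926    0.1498    0.1495]
  [  0.1104    1.0509    0.1134    0.0554    0.1375    0.0578    0.1190]
  [  0.1638    0.0796    1.1536    0.0785    0.0609    0.0463    0.0882]
  [  0.0836    0.0310    0.1170    1.0373    0.0871    0.0316    0.0410]
  [  0.0920    0.0951    0.1690    0.0454    1.1575    0.0814    0.0417]
  [  0.1643    0.1532    0.1508    0.0626    0.1606    1.1137    0.0550]
  [  0.1762    0.0778    0.1328    0.0829    0.1725    0.1588    1.0701]
Total output x = L · d:
  x_0 = 1.1404·11 + 0.0932·100 + 0.1379·84 + 0.0938·23 + 0.0926·62 + 0.1498·5 + 0.1495·7 = 43.1417
  x_1 = 0.1104·11 + 1.0509·100 + 0.1134·84 + 0.0554·23 + 0.1375·62 + 0.0578·5 + 0.1190·7 = 126.7564
  x_2 = 0.1638·11 + 0.0796·100 + 1.1536·84 + 0.0785·23 + 0.0609·62 + 0.0463·5 + 0.0882·7 = 113.0936
  x_3 = 0.0836·11 + 0.0310·100 + 0.1170·84 + 1.0373·23 + 0.0871·62 + 0.0316·5 + 0.0410·7 = 43.5429
  x_4 = 0.0920·11 + 0.0951·100 + 0.1690·84 + 0.0454·23 + 1.1575·62 + 0.0814·5 + 0.0417·7 = 98.2217
  x_5 = 0.1643·11 + 0.1532·100 + 0.1508·84 + 0.0626·23 + 0.1606·62 + 1.1137·5 + 0.0550·7 = 47.1515
  x_6 = 0.1762·11 + 0.0778·100 + 0.1328·84 + 0.0829·23 + 0.1725·62 + 0.1588·5 + 1.0701·7 = 41.7547
Output multipliers (column sums of L):
  Textiles: 1.9308
  Mining: 1.5808
  Finance: 1.9745
  Healthcare: 1.4559
  Manufacturing: 1.8686
  Transport: 1.6393
  Chemicals: 1.5645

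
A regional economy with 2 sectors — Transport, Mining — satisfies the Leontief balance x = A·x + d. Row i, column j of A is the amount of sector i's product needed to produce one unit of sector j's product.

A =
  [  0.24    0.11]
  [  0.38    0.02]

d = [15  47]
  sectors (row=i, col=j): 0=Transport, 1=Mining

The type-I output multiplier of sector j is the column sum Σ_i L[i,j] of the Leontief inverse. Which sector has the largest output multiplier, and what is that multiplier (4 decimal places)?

Form M = I − A:
  [  0.76   -0.11]
  [ -0.38    0.98]
Leontief inverse L = M⁻¹:
  [  1.3940    0.1565]
  [  0.5405    1.0811]
Total output x = L · d:
  x_0 = 1.3940·15 + 0.1565·47 = 28.2646
  x_1 = 0.5405·15 + 1.0811·47 = 58.9189
Output multipliers (column sums of L):
  Transport: 1.9346
  Mining: 1.2376

Transport (1.9346)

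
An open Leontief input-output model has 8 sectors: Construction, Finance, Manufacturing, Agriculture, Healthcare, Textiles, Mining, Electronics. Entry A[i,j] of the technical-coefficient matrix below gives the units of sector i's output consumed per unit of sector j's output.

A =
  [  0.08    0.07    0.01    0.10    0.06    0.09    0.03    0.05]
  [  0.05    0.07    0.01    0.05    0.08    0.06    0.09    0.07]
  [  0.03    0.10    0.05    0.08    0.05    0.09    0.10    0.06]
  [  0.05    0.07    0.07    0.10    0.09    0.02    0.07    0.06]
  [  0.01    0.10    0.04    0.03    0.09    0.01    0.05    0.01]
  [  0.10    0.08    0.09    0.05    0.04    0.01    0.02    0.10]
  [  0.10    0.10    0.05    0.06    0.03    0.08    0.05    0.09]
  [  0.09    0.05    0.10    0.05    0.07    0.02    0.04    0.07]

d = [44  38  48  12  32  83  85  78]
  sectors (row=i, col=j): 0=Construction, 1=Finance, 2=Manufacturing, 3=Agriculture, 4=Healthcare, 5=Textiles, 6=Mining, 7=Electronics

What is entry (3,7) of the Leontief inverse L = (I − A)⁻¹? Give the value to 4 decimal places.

L[3,7] = 0.1226

Form M = I − A:
  [  0.92   -0.07   -0.01   -0.10   -0.06   -0.09   -0.03   -0.05]
  [ -0.05    0.93   -0.01   -0.05   -0.08   -0.06   -0.09   -0.07]
  [ -0.03   -0.10    0.95   -0.08   -0.05   -0.09   -0.10   -0.06]
  [ -0.05   -0.07   -0.07    0.90   -0.09   -0.02   -0.07   -0.06]
  [ -0.01   -0.10   -0.04   -0.03    0.91   -0.01   -0.05   -0.01]
  [ -0.10   -0.08   -0.09   -0.05   -0.04    0.99   -0.02   -0.10]
  [ -0.10   -0.10   -0.05   -0.06   -0.03   -0.08    0.95   -0.09]
  [ -0.09   -0.05   -0.10   -0.05   -0.07   -0.02   -0.04    0.93]
Leontief inverse L = M⁻¹:
  [  1.1408    0.1438    0.0591    0.1630    0.1241    0.1312    0.0818    0.1098]
  [  0.1105    1.1439    0.0577    0.1079    0.1407    0.1022    0.1409    0.1289]
  [  0.1021    0.1881    1.1079    0.1505    0.1209    0.1416    0.1637    0.1332]
  [  0.1113    0.1532    0.1219    1.1676    0.1598    0.0688    0.1319    0.1226]
  [  0.0457    0.1539    0.0687    0.0686    1.1345    0.0409    0.0909    0.0483]
  [  0.1593    0.1546    0.1373    0.1148    0.1043    1.0592    0.0771    0.1589]
  [  0.1730    0.1850    0.1060    0.1328    0.1016    0.1334    1.1115    0.1616]
  [  0.1476    0.1267    0.1472    0.1139    0.1332    0.0687    0.0965    1.1277]
Total output x = L · d:
  x_0 = 1.1408·44 + 0.1438·38 + 0.0591·48 + 0.1630·12 + 0.1241·32 + 0.1312·83 + 0.0818·85 + 0.1098·78 = 90.8291
  x_1 = 0.1105·44 + 1.1439·38 + 0.0577·48 + 0.1079·12 + 0.1407·32 + 0.1022·83 + 0.1409·85 + 0.1289·78 = 87.4077
  x_2 = 0.1021·44 + 0.1881·38 + 1.1079·48 + 0.1505·12 + 0.1209·32 + 0.1416·83 + 0.1637·85 + 0.1332·78 = 106.5458
  x_3 = 0.1113·44 + 0.1532·38 + 0.1219·48 + 1.1676·12 + 0.1598·32 + 0.0688·83 + 0.1319·85 + 0.1226·78 = 62.1860
  x_4 = 0.0457·44 + 0.1539·38 + 0.0687·48 + 0.0686·12 + 1.1345·32 + 0.0409·83 + 0.0909·85 + 0.0483·78 = 63.1671
  x_5 = 0.1593·44 + 0.1546·38 + 0.1373·48 + 0.1148·12 + 0.1043·32 + 1.0592·83 + 0.0771·85 + 0.1589·78 = 131.0528
  x_6 = 0.1730·44 + 0.1850·38 + 0.1060·48 + 0.1328·12 + 0.1016·32 + 0.1334·83 + 1.1115·85 + 0.1616·78 = 142.7261
  x_7 = 0.1476·44 + 0.1267·38 + 0.1472·48 + 0.1139·12 + 0.1332·32 + 0.0687·83 + 0.0965·85 + 1.1277·78 = 125.8717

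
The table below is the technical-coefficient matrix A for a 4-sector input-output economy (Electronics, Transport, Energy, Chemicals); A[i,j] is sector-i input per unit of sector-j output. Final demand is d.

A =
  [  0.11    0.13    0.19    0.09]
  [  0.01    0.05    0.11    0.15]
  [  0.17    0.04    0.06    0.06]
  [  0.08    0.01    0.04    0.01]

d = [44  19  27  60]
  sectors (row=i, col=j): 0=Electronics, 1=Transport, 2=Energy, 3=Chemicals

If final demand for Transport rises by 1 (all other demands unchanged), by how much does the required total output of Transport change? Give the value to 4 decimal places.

Form M = I − A:
  [  0.89   -0.13   -0.19   -0.09]
  [ -0.01    0.95   -0.11   -0.15]
  [ -0.17   -0.04    0.94   -0.06]
  [ -0.08   -0.01   -0.04    0.99]
Leontief inverse L = M⁻¹:
  [  1.1903    0.1757    0.2676    0.1510]
  [  0.0552    1.0681    0.1436    0.1756]
  [  0.2244    0.0790    1.1227    0.1004]
  [  0.1058    0.0282    0.0684    1.0281]
Total output x = L · d:
  x_0 = 1.1903·44 + 0.1757·19 + 0.2676·27 + 0.1510·60 = 71.9977
  x_1 = 0.0552·44 + 1.0681·19 + 0.1436·27 + 0.1756·60 = 37.1339
  x_2 = 0.2244·44 + 0.0790·19 + 1.1227·27 + 0.1004·60 = 47.7113
  x_3 = 0.1058·44 + 0.0282·19 + 0.0684·27 + 1.0281·60 = 68.7269
Δx_1 = L[1,1] · Δd_1 = 1.0681 · 1 = 1.0681

1.0681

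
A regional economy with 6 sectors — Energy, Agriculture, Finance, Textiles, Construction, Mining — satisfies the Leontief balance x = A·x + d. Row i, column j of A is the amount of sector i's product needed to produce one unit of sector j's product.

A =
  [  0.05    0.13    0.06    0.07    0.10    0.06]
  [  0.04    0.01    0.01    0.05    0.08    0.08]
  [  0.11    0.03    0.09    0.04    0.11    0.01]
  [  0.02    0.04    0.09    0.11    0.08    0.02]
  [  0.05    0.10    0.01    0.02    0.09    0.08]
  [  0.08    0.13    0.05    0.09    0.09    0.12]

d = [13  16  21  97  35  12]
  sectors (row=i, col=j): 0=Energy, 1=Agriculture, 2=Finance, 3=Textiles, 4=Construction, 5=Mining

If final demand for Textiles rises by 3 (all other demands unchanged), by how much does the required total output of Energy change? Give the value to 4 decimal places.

Form M = I − A:
  [  0.95   -0.13   -0.06   -0.07   -0.10   -0.06]
  [ -0.04    0.99   -0.01   -0.05   -0.08   -0.08]
  [ -0.11   -0.03    0.91   -0.04   -0.11   -0.01]
  [ -0.02   -0.04   -0.09    0.89   -0.08   -0.02]
  [ -0.05   -0.10   -0.01   -0.02    0.91   -0.08]
  [ -0.08   -0.13   -0.05   -0.09   -0.09    0.88]
Leontief inverse L = M⁻¹:
  [  1.0916    0.1823    0.0933    0.1152    0.1683    0.1100]
  [  0.0654    1.0500    0.0313    0.0797    0.1215    0.1131]
  [  0.1477    0.0798    1.1214    0.0751    0.1701    0.0472]
  [  0.0527    0.0769    0.1218    1.1456    0.1329    0.0501]
  [  0.0815    0.1455    0.0317    0.0542    1.1415    0.1241]
  [  0.1310    0.1990    0.0925    0.1492    0.1732    1.1836]
Total output x = L · d:
  x_0 = 1.0916·13 + 0.1823·16 + 0.0933·21 + 0.1152·97 + 0.1683·35 + 0.1100·12 = 37.4488
  x_1 = 0.0654·13 + 1.0500·16 + 0.0313·21 + 0.0797·97 + 0.1215·35 + 0.1131·12 = 31.6483
  x_2 = 0.1477·13 + 0.0798·16 + 1.1214·21 + 0.0751·97 + 0.1701·35 + 0.0472·12 = 40.5509
  x_3 = 0.0527·13 + 0.0769·16 + 0.1218·21 + 1.1456·97 + 0.1329·35 + 0.0501·12 = 120.8496
  x_4 = 0.0815·13 + 0.1455·16 + 0.0317·21 + 0.0542·97 + 1.1415·35 + 0.1241·12 = 50.7532
  x_5 = 0.1310·13 + 0.1990·16 + 0.0925·21 + 0.1492·97 + 0.1732·35 + 1.1836·12 = 41.5704
Δx_0 = L[0,3] · Δd_3 = 0.1152 · 3 = 0.3456

0.3456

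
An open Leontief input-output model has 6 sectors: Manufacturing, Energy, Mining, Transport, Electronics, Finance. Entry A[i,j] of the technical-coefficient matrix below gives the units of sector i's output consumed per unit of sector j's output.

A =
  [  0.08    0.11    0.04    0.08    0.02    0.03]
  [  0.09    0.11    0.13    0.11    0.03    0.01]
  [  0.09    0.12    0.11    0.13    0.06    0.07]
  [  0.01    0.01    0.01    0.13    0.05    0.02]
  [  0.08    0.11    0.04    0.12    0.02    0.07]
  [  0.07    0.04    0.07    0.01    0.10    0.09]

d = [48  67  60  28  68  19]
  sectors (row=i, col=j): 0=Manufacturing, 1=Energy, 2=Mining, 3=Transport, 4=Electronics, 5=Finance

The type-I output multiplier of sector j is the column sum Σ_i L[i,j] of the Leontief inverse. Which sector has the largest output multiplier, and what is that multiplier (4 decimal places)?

Form M = I − A:
  [  0.92   -0.11   -0.04   -0.08   -0.02   -0.03]
  [ -0.09    0.89   -0.13   -0.11   -0.03   -0.01]
  [ -0.09   -0.12    0.89   -0.13   -0.06   -0.07]
  [ -0.01   -0.01   -0.01    0.87   -0.05   -0.02]
  [ -0.08   -0.11   -0.04   -0.12    0.98   -0.07]
  [ -0.07   -0.04   -0.07   -0.01   -0.10    0.91]
Leontief inverse L = M⁻¹:
  [  1.1198    0.1589    0.0812    0.1420    0.0452    0.0515]
  [  0.1446    1.1788    0.1871    0.1997    0.0649    0.0415]
  [  0.1544    0.1980    1.1754    0.2305    0.1042    0.1108]
  [  0.0263    0.0293    0.0242    1.1687    0.0660    0.0338]
  [  0.1256    0.1639    0.0868    0.1916    1.0531    0.0978]
  [  0.1185    0.0976    0.1147    0.0713    0.1308    1.1243]
Total output x = L · d:
  x_0 = 1.1198·48 + 0.1589·67 + 0.0812·60 + 0.1420·28 + 0.0452·68 + 0.0515·19 = 77.2958
  x_1 = 0.1446·48 + 1.1788·67 + 0.1871·60 + 0.1997·28 + 0.0649·68 + 0.0415·19 = 107.9445
  x_2 = 0.1544·48 + 0.1980·67 + 1.1754·60 + 0.2305·28 + 0.1042·68 + 0.1108·19 = 106.8507
  x_3 = 0.0263·48 + 0.0293·67 + 0.0242·60 + 1.1687·28 + 0.0660·68 + 0.0338·19 = 42.5295
  x_4 = 0.1256·48 + 0.1639·67 + 0.0868·60 + 0.1916·28 + 1.0531·68 + 0.0978·19 = 101.0514
  x_5 = 0.1185·48 + 0.0976·67 + 0.1147·60 + 0.0713·28 + 0.1308·68 + 1.1243·19 = 51.3610
Output multipliers (column sums of L):
  Manufacturing: 1.6891
  Energy: 1.8265
  Mining: 1.6694
  Transport: 2.0039
  Electronics: 1.4642
  Finance: 1.4597

Transport (2.0039)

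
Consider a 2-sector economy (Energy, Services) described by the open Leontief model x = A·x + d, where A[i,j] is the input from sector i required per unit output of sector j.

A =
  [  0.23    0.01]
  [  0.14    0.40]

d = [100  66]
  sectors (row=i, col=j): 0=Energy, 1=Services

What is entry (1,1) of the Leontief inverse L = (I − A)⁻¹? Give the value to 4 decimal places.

L[1,1] = 1.6717

Form M = I − A:
  [  0.77   -0.01]
  [ -0.14    0.60]
Leontief inverse L = M⁻¹:
  [  1.3026    0.0217]
  [  0.3040    1.6717]
Total output x = L · d:
  x_0 = 1.3026·100 + 0.0217·66 = 131.6978
  x_1 = 0.3040·100 + 1.6717·66 = 140.7295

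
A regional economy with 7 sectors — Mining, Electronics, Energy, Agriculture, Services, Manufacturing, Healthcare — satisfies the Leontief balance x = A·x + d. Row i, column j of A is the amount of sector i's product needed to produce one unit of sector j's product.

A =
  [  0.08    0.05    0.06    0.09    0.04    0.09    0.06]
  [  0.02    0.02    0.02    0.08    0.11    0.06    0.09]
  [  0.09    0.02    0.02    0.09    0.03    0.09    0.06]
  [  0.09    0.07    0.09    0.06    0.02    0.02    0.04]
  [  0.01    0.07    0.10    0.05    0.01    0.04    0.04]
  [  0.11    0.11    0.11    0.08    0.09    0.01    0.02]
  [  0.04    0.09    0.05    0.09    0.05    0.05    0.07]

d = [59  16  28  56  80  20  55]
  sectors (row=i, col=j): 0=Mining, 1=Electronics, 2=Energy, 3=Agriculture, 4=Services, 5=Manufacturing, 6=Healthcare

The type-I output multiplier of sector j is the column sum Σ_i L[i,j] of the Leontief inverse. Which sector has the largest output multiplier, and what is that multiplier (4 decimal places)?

Form M = I − A:
  [  0.92   -0.05   -0.06   -0.09   -0.04   -0.09   -0.06]
  [ -0.02    0.98   -0.02   -0.08   -0.11   -0.06   -0.09]
  [ -0.09   -0.02    0.98   -0.09   -0.03   -0.09   -0.06]
  [ -0.09   -0.07   -0.09    0.94   -0.02   -0.02   -0.04]
  [ -0.01   -0.07   -0.10   -0.05    0.99   -0.04   -0.04]
  [ -0.11   -0.11   -0.11   -0.08   -0.09    0.99   -0.02]
  [ -0.04   -0.09   -0.05   -0.09   -0.05   -0.05    0.93]
Leontief inverse L = M⁻¹:
  [  1.1364    0.1013    0.1140    0.1537    0.0809    0.1314    0.1034]
  [  0.0604    1.0659    0.0683    0.1302    0.1402    0.0909    0.1250]
  [  0.1399    0.0667    1.0691    0.1446    0.0645    0.1243    0.0961]
  [  0.1349    0.1067    0.1288    1.1135    0.0531    0.0591    0.0788]
  [  0.0469    0.1003    0.1310    0.0936    1.0390    0.0697    0.0714]
  [  0.1654    0.1576    0.1633    0.1491    0.1323    1.0615    0.0714]
  [  0.0867    0.1353    0.0973    0.1478    0.0886    0.0877    1.1123]
Total output x = L · d:
  x_0 = 1.1364·59 + 0.1013·16 + 0.1140·28 + 0.1537·56 + 0.0809·80 + 0.1314·20 + 0.1034·55 = 95.2617
  x_1 = 0.0604·59 + 1.0659·16 + 0.0683·28 + 0.1302·56 + 0.1402·80 + 0.0909·20 + 0.1250·55 = 49.7296
  x_2 = 0.1399·59 + 0.0667·16 + 1.0691·28 + 0.1446·56 + 0.0645·80 + 0.1243·20 + 0.0961·55 = 60.2935
  x_3 = 0.1349·59 + 0.1067·16 + 0.1288·28 + 1.1135·56 + 0.0531·80 + 0.0591·20 + 0.0788·55 = 85.3897
  x_4 = 0.0469·59 + 0.1003·16 + 0.1310·28 + 0.0936·56 + 1.0390·80 + 0.0697·20 + 0.0714·55 = 101.7194
  x_5 = 0.1654·59 + 0.1576·16 + 0.1633·28 + 0.1491·56 + 0.1323·80 + 1.0615·20 + 0.0714·55 = 60.9427
  x_6 = 0.0867·59 + 0.1353·16 + 0.0973·28 + 0.1478·56 + 0.0886·80 + 0.0877·20 + 1.1123·55 = 88.3000
Output multipliers (column sums of L):
  Mining: 1.7708
  Electronics: 1.7338
  Energy: 1.7718
  Agriculture: 1.9326
  Services: 1.5985
  Manufacturing: 1.6246
  Healthcare: 1.6584

Agriculture (1.9326)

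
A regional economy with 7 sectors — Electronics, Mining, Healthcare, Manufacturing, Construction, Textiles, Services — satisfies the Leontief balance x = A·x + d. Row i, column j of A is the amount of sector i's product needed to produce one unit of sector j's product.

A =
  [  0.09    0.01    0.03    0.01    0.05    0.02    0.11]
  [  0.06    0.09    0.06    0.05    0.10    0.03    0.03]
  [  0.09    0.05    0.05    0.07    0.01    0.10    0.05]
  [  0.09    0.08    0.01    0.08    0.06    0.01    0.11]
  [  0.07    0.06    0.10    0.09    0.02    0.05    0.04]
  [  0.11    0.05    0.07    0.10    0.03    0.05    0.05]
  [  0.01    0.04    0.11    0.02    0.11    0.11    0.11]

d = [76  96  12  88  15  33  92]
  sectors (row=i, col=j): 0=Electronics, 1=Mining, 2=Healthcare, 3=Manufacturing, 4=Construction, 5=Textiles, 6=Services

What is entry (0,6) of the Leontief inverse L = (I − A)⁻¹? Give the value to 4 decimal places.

Form M = I − A:
  [  0.91   -0.01   -0.03   -0.01   -0.05   -0.02   -0.11]
  [ -0.06    0.91   -0.06   -0.05   -0.10   -0.03   -0.03]
  [ -0.09   -0.05    0.95   -0.07   -0.01   -0.10   -0.05]
  [ -0.09   -0.08   -0.01    0.92   -0.06   -0.01   -0.11]
  [ -0.07   -0.06   -0.10   -0.09    0.98   -0.05   -0.04]
  [ -0.11   -0.05   -0.07   -0.10   -0.03    0.95   -0.05]
  [ -0.01   -0.04   -0.11   -0.02   -0.11   -0.11    0.89]
Leontief inverse L = M⁻¹:
  [  1.1264    0.0347    0.0690    0.0369    0.0831    0.0549    0.1556]
  [  0.1137    1.1304    0.1047    0.0932    0.1389    0.0666    0.0795]
  [  0.1463    0.0869    1.0916    0.1115    0.0504    0.1368    0.1061]
  [  0.1409    0.1207    0.0589    1.1194    0.1094    0.0503    0.1709]
  [  0.1270    0.0999    0.1410    0.1330    1.0602    0.0890    0.0961]
  [  0.1700    0.0904    0.1137    0.1435    0.0738    1.0895    0.1127]
  [  0.0757    0.0882    0.1732    0.0777    0.1560    0.1673    1.1717]
Total output x = L · d:
  x_0 = 1.1264·76 + 0.0347·96 + 0.0690·12 + 0.0369·88 + 0.0831·15 + 0.0549·33 + 0.1556·92 = 110.3876
  x_1 = 0.1137·76 + 1.1304·96 + 0.1047·12 + 0.0932·88 + 0.1389·15 + 0.0666·33 + 0.0795·92 = 138.2192
  x_2 = 0.1463·76 + 0.0869·96 + 1.0916·12 + 0.1115·88 + 0.0504·15 + 0.1368·33 + 0.1061·92 = 57.3976
  x_3 = 0.1409·76 + 0.1207·96 + 0.0589·12 + 1.1194·88 + 0.1094·15 + 0.0503·33 + 0.1709·92 = 140.5247
  x_4 = 0.1270·76 + 0.0999·96 + 0.1410·12 + 0.1330·88 + 1.0602·15 + 0.0890·33 + 0.0961·92 = 60.3165
  x_5 = 0.1700·76 + 0.0904·96 + 0.1137·12 + 0.1435·88 + 0.0738·15 + 1.0895·33 + 0.1127·92 = 83.0242
  x_6 = 0.0757·76 + 0.0882·96 + 0.1732·12 + 0.0777·88 + 0.1560·15 + 0.1673·33 + 1.1717·92 = 138.7914

L[0,6] = 0.1556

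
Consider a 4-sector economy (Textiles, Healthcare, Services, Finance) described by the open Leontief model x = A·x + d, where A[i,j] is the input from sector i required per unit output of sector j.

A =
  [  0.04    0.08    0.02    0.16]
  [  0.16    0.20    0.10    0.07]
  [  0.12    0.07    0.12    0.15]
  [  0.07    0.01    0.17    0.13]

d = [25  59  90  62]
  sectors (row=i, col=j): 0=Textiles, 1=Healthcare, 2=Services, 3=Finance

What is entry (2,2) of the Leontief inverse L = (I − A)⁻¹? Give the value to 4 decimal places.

Form M = I − A:
  [  0.96   -0.08   -0.02   -0.16]
  [ -0.16    0.80   -0.10   -0.07]
  [ -0.12   -0.07    0.88   -0.15]
  [ -0.07   -0.01   -0.17    0.87]
Leontief inverse L = M⁻¹:
  [  1.0879    0.1187    0.0814    0.2237]
  [  0.2525    1.2940    0.1881    0.1830]
  [  0.1902    0.1275    1.2040    0.2528]
  [  0.1276    0.0493    0.2440    1.2189]
Total output x = L · d:
  x_0 = 1.0879·25 + 0.1187·59 + 0.0814·90 + 0.2237·62 = 55.3986
  x_1 = 0.2525·25 + 1.2940·59 + 0.1881·90 + 0.1830·62 = 110.9372
  x_2 = 0.1902·25 + 0.1275·59 + 1.2040·90 + 0.2528·62 = 136.3164
  x_3 = 0.1276·25 + 0.0493·59 + 0.2440·90 + 1.2189·62 = 103.6334

L[2,2] = 1.2040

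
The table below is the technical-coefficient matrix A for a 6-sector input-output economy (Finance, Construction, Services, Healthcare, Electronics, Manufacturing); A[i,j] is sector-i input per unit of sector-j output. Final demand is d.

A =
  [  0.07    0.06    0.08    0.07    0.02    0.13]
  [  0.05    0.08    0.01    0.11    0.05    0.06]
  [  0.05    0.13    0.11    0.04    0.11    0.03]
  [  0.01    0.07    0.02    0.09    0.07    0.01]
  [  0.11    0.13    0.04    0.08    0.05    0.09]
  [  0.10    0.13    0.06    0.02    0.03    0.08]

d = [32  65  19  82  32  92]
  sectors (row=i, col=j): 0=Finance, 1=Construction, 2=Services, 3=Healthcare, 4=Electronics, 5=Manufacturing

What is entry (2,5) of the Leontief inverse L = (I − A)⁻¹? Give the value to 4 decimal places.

Form M = I − A:
  [  0.93   -0.06   -0.08   -0.07   -0.02   -0.13]
  [ -0.05    0.92   -0.01   -0.11   -0.05   -0.06]
  [ -0.05   -0.13    0.89   -0.04   -0.11   -0.03]
  [ -0.01   -0.07   -0.02    0.91   -0.07   -0.01]
  [ -0.11   -0.13   -0.04   -0.08    0.95   -0.09]
  [ -0.10   -0.13   -0.06   -0.02   -0.03    0.92]
Leontief inverse L = M⁻¹:
  [  1.1159    0.1317    0.1190    0.1160    0.0583    0.1771]
  [  0.0842    1.1339    0.0339    0.1542    0.0798    0.0964]
  [  0.1015    0.2103    1.1499    0.0993    0.1563    0.0819]
  [  0.0350    0.1114    0.0363    1.1258    0.0949    0.0349]
  [  0.1618    0.2073    0.0790    0.1401    1.0911    0.1472]
  [  0.1459    0.1974    0.0961    0.0699    0.0654    1.1307]
Total output x = L · d:
  x_0 = 1.1159·32 + 0.1317·65 + 0.1190·19 + 0.1160·82 + 0.0583·32 + 0.1771·92 = 74.2048
  x_1 = 0.0842·32 + 1.1339·65 + 0.0339·19 + 0.1542·82 + 0.0798·32 + 0.0964·92 = 101.1067
  x_2 = 0.1015·32 + 0.2103·65 + 1.1499·19 + 0.0993·82 + 0.1563·32 + 0.0819·92 = 59.4445
  x_3 = 0.0350·32 + 0.1114·65 + 0.0363·19 + 1.1258·82 + 0.0949·32 + 0.0349·92 = 107.6127
  x_4 = 0.1618·32 + 0.2073·65 + 0.0790·19 + 0.1401·82 + 1.0911·32 + 0.1472·92 = 80.1047
  x_5 = 0.1459·32 + 0.1974·65 + 0.0961·19 + 0.0699·82 + 0.0654·32 + 1.1307·92 = 131.1809

L[2,5] = 0.0819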